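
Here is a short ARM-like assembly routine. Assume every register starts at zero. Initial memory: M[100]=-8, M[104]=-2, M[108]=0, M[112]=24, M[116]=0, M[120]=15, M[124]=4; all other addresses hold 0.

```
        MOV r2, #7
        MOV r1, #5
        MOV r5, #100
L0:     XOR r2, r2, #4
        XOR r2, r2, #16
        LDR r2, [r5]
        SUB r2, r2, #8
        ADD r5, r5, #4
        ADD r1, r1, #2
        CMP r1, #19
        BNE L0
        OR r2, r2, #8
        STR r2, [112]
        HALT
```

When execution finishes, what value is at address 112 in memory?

after MOV r2, #7: r2=7
after MOV r1, #5: r1=5
after MOV r5, #100: r5=100
after XOR r2, r2, #4: r2=7^4=3
after XOR r2, r2, #16: r2=3^16=19
after LDR r2, [r5]: r2=M[100]=-8
after SUB r2, r2, #8: r2=(-8)-8=-16
after ADD r5, r5, #4: r5=100+4=104
after ADD r1, r1, #2: r1=5+2=7
CMP r1, #19  (cmp 7,19)
BNE L0: taken
after XOR r2, r2, #4: r2=(-16)^4=-12
after XOR r2, r2, #16: r2=(-12)^16=-28
after LDR r2, [r5]: r2=M[104]=-2
after SUB r2, r2, #8: r2=(-2)-8=-10
after ADD r5, r5, #4: r5=104+4=108
after ADD r1, r1, #2: r1=7+2=9
CMP r1, #19  (cmp 9,19)
BNE L0: taken
after XOR r2, r2, #4: r2=(-10)^4=-14
after XOR r2, r2, #16: r2=(-14)^16=-30
after LDR r2, [r5]: r2=M[108]=0
after SUB r2, r2, #8: r2=0-8=-8
after ADD r5, r5, #4: r5=108+4=112
after ADD r1, r1, #2: r1=9+2=11
CMP r1, #19  (cmp 11,19)
BNE L0: taken
after XOR r2, r2, #4: r2=(-8)^4=-4
after XOR r2, r2, #16: r2=(-4)^16=-20
after LDR r2, [r5]: r2=M[112]=24
after SUB r2, r2, #8: r2=24-8=16
after ADD r5, r5, #4: r5=112+4=116
after ADD r1, r1, #2: r1=11+2=13
CMP r1, #19  (cmp 13,19)
BNE L0: taken
after XOR r2, r2, #4: r2=16^4=20
after XOR r2, r2, #16: r2=20^16=4
after LDR r2, [r5]: r2=M[116]=0
after SUB r2, r2, #8: r2=0-8=-8
after ADD r5, r5, #4: r5=116+4=120
after ADD r1, r1, #2: r1=13+2=15
CMP r1, #19  (cmp 15,19)
BNE L0: taken
after XOR r2, r2, #4: r2=(-8)^4=-4
after XOR r2, r2, #16: r2=(-4)^16=-20
after LDR r2, [r5]: r2=M[120]=15
after SUB r2, r2, #8: r2=15-8=7
after ADD r5, r5, #4: r5=120+4=124
after ADD r1, r1, #2: r1=15+2=17
CMP r1, #19  (cmp 17,19)
BNE L0: taken
after XOR r2, r2, #4: r2=7^4=3
after XOR r2, r2, #16: r2=3^16=19
after LDR r2, [r5]: r2=M[124]=4
after SUB r2, r2, #8: r2=4-8=-4
after ADD r5, r5, #4: r5=124+4=128
after ADD r1, r1, #2: r1=17+2=19
CMP r1, #19  (cmp 19,19)
BNE L0: not taken
after OR r2, r2, #8: r2=(-4)|8=-4
STR r2, [112] → M[112]=-4
halt.

-4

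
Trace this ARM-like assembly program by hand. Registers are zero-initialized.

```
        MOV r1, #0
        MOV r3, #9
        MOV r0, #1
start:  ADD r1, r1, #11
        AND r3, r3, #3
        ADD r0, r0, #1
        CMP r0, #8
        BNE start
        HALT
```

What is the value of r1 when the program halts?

r1=0
r3=9
r0=1
r1=0+11=11
r3=9&3=1
r0=1+1=2
CMP r0, #8  (cmp 2,8)
BNE start: taken
r1=11+11=22
r3=1&3=1
r0=2+1=3
CMP r0, #8  (cmp 3,8)
BNE start: taken
r1=22+11=33
r3=1&3=1
r0=3+1=4
CMP r0, #8  (cmp 4,8)
BNE start: taken
r1=33+11=44
r3=1&3=1
r0=4+1=5
CMP r0, #8  (cmp 5,8)
BNE start: taken
r1=44+11=55
r3=1&3=1
r0=5+1=6
CMP r0, #8  (cmp 6,8)
BNE start: taken
r1=55+11=66
r3=1&3=1
r0=6+1=7
CMP r0, #8  (cmp 7,8)
BNE start: taken
r1=66+11=77
r3=1&3=1
r0=7+1=8
CMP r0, #8  (cmp 8,8)
BNE start: not taken
halt.

77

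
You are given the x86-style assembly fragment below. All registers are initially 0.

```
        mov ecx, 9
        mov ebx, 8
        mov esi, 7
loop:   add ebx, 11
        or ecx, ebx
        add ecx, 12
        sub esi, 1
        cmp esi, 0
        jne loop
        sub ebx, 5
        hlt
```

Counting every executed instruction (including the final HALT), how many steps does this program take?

ecx=9
ebx=8
esi=7
ebx=8+11=19
ecx=9|19=27
ecx=27+12=39
esi=7-1=6
cmp esi, 0  (cmp 6,0)
jne loop: taken
ebx=19+11=30
ecx=39|30=63
ecx=63+12=75
esi=6-1=5
cmp esi, 0  (cmp 5,0)
jne loop: taken
ebx=30+11=41
ecx=75|41=107
ecx=107+12=119
esi=5-1=4
cmp esi, 0  (cmp 4,0)
jne loop: taken
ebx=41+11=52
ecx=119|52=119
ecx=119+12=131
esi=4-1=3
cmp esi, 0  (cmp 3,0)
jne loop: taken
ebx=52+11=63
ecx=131|63=191
ecx=191+12=203
esi=3-1=2
cmp esi, 0  (cmp 2,0)
jne loop: taken
ebx=63+11=74
ecx=203|74=203
ecx=203+12=215
esi=2-1=1
cmp esi, 0  (cmp 1,0)
jne loop: taken
ebx=74+11=85
ecx=215|85=215
ecx=215+12=227
esi=1-1=0
cmp esi, 0  (cmp 0,0)
jne loop: not taken
ebx=85-5=80
halt.
Total executed instructions: 47.

47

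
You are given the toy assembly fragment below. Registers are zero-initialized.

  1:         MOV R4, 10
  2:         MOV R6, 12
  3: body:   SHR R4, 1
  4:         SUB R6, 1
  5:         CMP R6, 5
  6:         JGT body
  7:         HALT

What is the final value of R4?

MOV R4, 10 → R4=10
MOV R6, 12 → R6=12
SHR R4, 1 → R4=10>>1=5
SUB R6, 1 → R6=12-1=11
CMP R6, 5  (cmp 11,5)
JGT body: taken
SHR R4, 1 → R4=5>>1=2
SUB R6, 1 → R6=11-1=10
CMP R6, 5  (cmp 10,5)
JGT body: taken
SHR R4, 1 → R4=2>>1=1
SUB R6, 1 → R6=10-1=9
CMP R6, 5  (cmp 9,5)
JGT body: taken
SHR R4, 1 → R4=1>>1=0
SUB R6, 1 → R6=9-1=8
CMP R6, 5  (cmp 8,5)
JGT body: taken
SHR R4, 1 → R4=0>>1=0
SUB R6, 1 → R6=8-1=7
CMP R6, 5  (cmp 7,5)
JGT body: taken
SHR R4, 1 → R4=0>>1=0
SUB R6, 1 → R6=7-1=6
CMP R6, 5  (cmp 6,5)
JGT body: taken
SHR R4, 1 → R4=0>>1=0
SUB R6, 1 → R6=6-1=5
CMP R6, 5  (cmp 5,5)
JGT body: not taken
halt.

0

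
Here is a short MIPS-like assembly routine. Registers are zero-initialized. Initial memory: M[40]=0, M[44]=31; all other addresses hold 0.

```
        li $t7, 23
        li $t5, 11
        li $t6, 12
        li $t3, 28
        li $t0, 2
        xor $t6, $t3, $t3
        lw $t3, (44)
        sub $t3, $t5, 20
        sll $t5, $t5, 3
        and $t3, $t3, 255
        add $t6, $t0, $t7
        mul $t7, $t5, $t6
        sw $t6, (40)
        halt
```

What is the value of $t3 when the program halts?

247

after li $t7, 23: $t7=23
after li $t5, 11: $t5=11
after li $t6, 12: $t6=12
after li $t3, 28: $t3=28
after li $t0, 2: $t0=2
after xor $t6, $t3, $t3: $t6=28^28=0
after lw $t3, (44): $t3=M[44]=31
after sub $t3, $t5, 20: $t3=11-20=-9
after sll $t5, $t5, 3: $t5=11<<3=88
after and $t3, $t3, 255: $t3=(-9)&255=247
after add $t6, $t0, $t7: $t6=2+23=25
after mul $t7, $t5, $t6: $t7=88*25=2200
sw $t6, (40) → M[40]=25
halt.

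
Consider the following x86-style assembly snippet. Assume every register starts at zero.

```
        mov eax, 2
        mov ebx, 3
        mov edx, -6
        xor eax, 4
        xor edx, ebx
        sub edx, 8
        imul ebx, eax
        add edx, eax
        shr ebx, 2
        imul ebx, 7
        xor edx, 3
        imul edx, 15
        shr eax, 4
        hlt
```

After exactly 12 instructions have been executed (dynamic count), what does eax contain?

mov eax, 2 → eax=2
mov ebx, 3 → ebx=3
mov edx, -6 → edx=-6
xor eax, 4 → eax=2^4=6
xor edx, ebx → edx=(-6)^3=-7
sub edx, 8 → edx=(-7)-8=-15
imul ebx, eax → ebx=3*6=18
add edx, eax → edx=(-15)+6=-9
shr ebx, 2 → ebx=18>>2=4
imul ebx, 7 → ebx=4*7=28
xor edx, 3 → edx=(-9)^3=-12
imul edx, 15 → edx=(-12)*15=-180
After step 12: eax = 6.

6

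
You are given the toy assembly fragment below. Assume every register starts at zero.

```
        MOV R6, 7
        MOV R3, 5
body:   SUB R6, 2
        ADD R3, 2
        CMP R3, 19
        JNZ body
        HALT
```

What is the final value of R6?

MOV R6, 7 → R6=7
MOV R3, 5 → R3=5
SUB R6, 2 → R6=7-2=5
ADD R3, 2 → R3=5+2=7
CMP R3, 19  (cmp 7,19)
JNZ body: taken
SUB R6, 2 → R6=5-2=3
ADD R3, 2 → R3=7+2=9
CMP R3, 19  (cmp 9,19)
JNZ body: taken
SUB R6, 2 → R6=3-2=1
ADD R3, 2 → R3=9+2=11
CMP R3, 19  (cmp 11,19)
JNZ body: taken
SUB R6, 2 → R6=1-2=-1
ADD R3, 2 → R3=11+2=13
CMP R3, 19  (cmp 13,19)
JNZ body: taken
SUB R6, 2 → R6=(-1)-2=-3
ADD R3, 2 → R3=13+2=15
CMP R3, 19  (cmp 15,19)
JNZ body: taken
SUB R6, 2 → R6=(-3)-2=-5
ADD R3, 2 → R3=15+2=17
CMP R3, 19  (cmp 17,19)
JNZ body: taken
SUB R6, 2 → R6=(-5)-2=-7
ADD R3, 2 → R3=17+2=19
CMP R3, 19  (cmp 19,19)
JNZ body: not taken
halt.

-7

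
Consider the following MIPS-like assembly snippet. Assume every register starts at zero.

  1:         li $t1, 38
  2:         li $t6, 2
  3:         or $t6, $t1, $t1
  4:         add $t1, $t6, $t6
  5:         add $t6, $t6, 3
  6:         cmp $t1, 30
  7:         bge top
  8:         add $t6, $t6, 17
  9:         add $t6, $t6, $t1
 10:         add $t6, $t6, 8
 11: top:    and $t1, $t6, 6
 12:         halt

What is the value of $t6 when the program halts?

41

after li $t1, 38: $t1=38
after li $t6, 2: $t6=2
after or $t6, $t1, $t1: $t6=38|38=38
after add $t1, $t6, $t6: $t1=38+38=76
after add $t6, $t6, 3: $t6=38+3=41
cmp $t1, 30  (cmp 76,30)
bge top: taken
after and $t1, $t6, 6: $t1=41&6=0
halt.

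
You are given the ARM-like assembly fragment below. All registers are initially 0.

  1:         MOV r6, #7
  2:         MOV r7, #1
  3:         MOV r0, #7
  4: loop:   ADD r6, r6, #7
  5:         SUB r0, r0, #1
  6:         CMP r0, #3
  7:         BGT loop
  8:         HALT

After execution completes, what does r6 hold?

35

MOV r6, #7 → r6=7
MOV r7, #1 → r7=1
MOV r0, #7 → r0=7
ADD r6, r6, #7 → r6=7+7=14
SUB r0, r0, #1 → r0=7-1=6
CMP r0, #3  (cmp 6,3)
BGT loop: taken
ADD r6, r6, #7 → r6=14+7=21
SUB r0, r0, #1 → r0=6-1=5
CMP r0, #3  (cmp 5,3)
BGT loop: taken
ADD r6, r6, #7 → r6=21+7=28
SUB r0, r0, #1 → r0=5-1=4
CMP r0, #3  (cmp 4,3)
BGT loop: taken
ADD r6, r6, #7 → r6=28+7=35
SUB r0, r0, #1 → r0=4-1=3
CMP r0, #3  (cmp 3,3)
BGT loop: not taken
halt.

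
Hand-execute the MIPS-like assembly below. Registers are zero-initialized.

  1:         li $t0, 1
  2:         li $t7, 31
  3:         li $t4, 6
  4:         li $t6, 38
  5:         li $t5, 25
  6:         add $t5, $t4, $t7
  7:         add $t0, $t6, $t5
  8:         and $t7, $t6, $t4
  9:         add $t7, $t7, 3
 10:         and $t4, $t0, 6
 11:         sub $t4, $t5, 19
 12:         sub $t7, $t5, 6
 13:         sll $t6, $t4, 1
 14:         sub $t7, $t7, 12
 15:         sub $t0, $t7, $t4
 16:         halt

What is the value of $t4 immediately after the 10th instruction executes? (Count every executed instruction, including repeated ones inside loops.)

$t0=1
$t7=31
$t4=6
$t6=38
$t5=25
$t5=6+31=37
$t0=38+37=75
$t7=38&6=6
$t7=6+3=9
$t4=75&6=2
After step 10: $t4 = 2.

2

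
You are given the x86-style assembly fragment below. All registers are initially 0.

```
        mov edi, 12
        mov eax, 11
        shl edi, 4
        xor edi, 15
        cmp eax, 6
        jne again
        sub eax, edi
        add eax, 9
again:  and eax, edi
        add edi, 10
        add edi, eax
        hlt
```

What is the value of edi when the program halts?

mov edi, 12 → edi=12
mov eax, 11 → eax=11
shl edi, 4 → edi=12<<4=192
xor edi, 15 → edi=192^15=207
cmp eax, 6  (cmp 11,6)
jne again: taken
and eax, edi → eax=11&207=11
add edi, 10 → edi=207+10=217
add edi, eax → edi=217+11=228
halt.

228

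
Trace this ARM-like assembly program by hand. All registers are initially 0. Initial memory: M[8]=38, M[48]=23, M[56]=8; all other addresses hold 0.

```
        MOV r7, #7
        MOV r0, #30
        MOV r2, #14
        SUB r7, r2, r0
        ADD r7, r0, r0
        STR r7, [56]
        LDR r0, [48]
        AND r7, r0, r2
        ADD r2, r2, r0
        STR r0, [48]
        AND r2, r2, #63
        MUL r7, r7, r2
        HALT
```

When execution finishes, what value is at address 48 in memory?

r7=7
r0=30
r2=14
r7=14-30=-16
r7=30+30=60
STR r7, [56] → M[56]=60
r0=M[48]=23
r7=23&14=6
r2=14+23=37
STR r0, [48] → M[48]=23
r2=37&63=37
r7=6*37=222
halt.

23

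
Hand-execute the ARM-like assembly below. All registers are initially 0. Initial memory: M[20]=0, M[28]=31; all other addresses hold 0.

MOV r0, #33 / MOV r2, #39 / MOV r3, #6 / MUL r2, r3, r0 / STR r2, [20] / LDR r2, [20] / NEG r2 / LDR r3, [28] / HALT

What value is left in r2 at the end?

-198

MOV r0, #33 → r0=33
MOV r2, #39 → r2=39
MOV r3, #6 → r3=6
MUL r2, r3, r0 → r2=6*33=198
STR r2, [20] → M[20]=198
LDR r2, [20] → r2=M[20]=198
NEG r2 → r2=-(198)=-198
LDR r3, [28] → r3=M[28]=31
halt.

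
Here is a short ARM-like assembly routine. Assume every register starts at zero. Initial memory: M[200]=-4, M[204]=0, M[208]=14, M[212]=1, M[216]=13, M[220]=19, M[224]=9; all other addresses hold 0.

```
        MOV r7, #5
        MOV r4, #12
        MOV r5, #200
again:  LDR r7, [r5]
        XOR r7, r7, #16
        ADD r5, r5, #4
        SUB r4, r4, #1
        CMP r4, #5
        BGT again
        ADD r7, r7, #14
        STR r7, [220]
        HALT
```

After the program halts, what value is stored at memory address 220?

MOV r7, #5 → r7=5
MOV r4, #12 → r4=12
MOV r5, #200 → r5=200
LDR r7, [r5] → r7=M[200]=-4
XOR r7, r7, #16 → r7=(-4)^16=-20
ADD r5, r5, #4 → r5=200+4=204
SUB r4, r4, #1 → r4=12-1=11
CMP r4, #5  (cmp 11,5)
BGT again: taken
LDR r7, [r5] → r7=M[204]=0
XOR r7, r7, #16 → r7=0^16=16
ADD r5, r5, #4 → r5=204+4=208
SUB r4, r4, #1 → r4=11-1=10
CMP r4, #5  (cmp 10,5)
BGT again: taken
LDR r7, [r5] → r7=M[208]=14
XOR r7, r7, #16 → r7=14^16=30
ADD r5, r5, #4 → r5=208+4=212
SUB r4, r4, #1 → r4=10-1=9
CMP r4, #5  (cmp 9,5)
BGT again: taken
LDR r7, [r5] → r7=M[212]=1
XOR r7, r7, #16 → r7=1^16=17
ADD r5, r5, #4 → r5=212+4=216
SUB r4, r4, #1 → r4=9-1=8
CMP r4, #5  (cmp 8,5)
BGT again: taken
LDR r7, [r5] → r7=M[216]=13
XOR r7, r7, #16 → r7=13^16=29
ADD r5, r5, #4 → r5=216+4=220
SUB r4, r4, #1 → r4=8-1=7
CMP r4, #5  (cmp 7,5)
BGT again: taken
LDR r7, [r5] → r7=M[220]=19
XOR r7, r7, #16 → r7=19^16=3
ADD r5, r5, #4 → r5=220+4=224
SUB r4, r4, #1 → r4=7-1=6
CMP r4, #5  (cmp 6,5)
BGT again: taken
LDR r7, [r5] → r7=M[224]=9
XOR r7, r7, #16 → r7=9^16=25
ADD r5, r5, #4 → r5=224+4=228
SUB r4, r4, #1 → r4=6-1=5
CMP r4, #5  (cmp 5,5)
BGT again: not taken
ADD r7, r7, #14 → r7=25+14=39
STR r7, [220] → M[220]=39
halt.

39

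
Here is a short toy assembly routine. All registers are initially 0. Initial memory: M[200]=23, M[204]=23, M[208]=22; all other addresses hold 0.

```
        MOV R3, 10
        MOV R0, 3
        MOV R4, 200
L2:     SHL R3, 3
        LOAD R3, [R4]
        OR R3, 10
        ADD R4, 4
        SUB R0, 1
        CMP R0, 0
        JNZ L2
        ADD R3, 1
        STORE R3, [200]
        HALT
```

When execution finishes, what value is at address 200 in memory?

31

R3=10
R0=3
R4=200
R3=10<<3=80
R3=M[200]=23
R3=23|10=31
R4=200+4=204
R0=3-1=2
CMP R0, 0  (cmp 2,0)
JNZ L2: taken
R3=31<<3=248
R3=M[204]=23
R3=23|10=31
R4=204+4=208
R0=2-1=1
CMP R0, 0  (cmp 1,0)
JNZ L2: taken
R3=31<<3=248
R3=M[208]=22
R3=22|10=30
R4=208+4=212
R0=1-1=0
CMP R0, 0  (cmp 0,0)
JNZ L2: not taken
R3=30+1=31
STORE R3, [200] → M[200]=31
halt.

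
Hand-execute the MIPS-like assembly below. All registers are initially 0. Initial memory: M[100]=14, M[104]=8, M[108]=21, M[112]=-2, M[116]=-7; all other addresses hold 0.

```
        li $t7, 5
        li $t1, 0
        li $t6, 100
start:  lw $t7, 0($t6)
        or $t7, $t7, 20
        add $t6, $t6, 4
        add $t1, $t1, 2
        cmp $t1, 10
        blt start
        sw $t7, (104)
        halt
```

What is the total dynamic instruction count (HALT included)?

35

li $t7, 5 → $t7=5
li $t1, 0 → $t1=0
li $t6, 100 → $t6=100
lw $t7, 0($t6) → $t7=M[100]=14
or $t7, $t7, 20 → $t7=14|20=30
add $t6, $t6, 4 → $t6=100+4=104
add $t1, $t1, 2 → $t1=0+2=2
cmp $t1, 10  (cmp 2,10)
blt start: taken
lw $t7, 0($t6) → $t7=M[104]=8
or $t7, $t7, 20 → $t7=8|20=28
add $t6, $t6, 4 → $t6=104+4=108
add $t1, $t1, 2 → $t1=2+2=4
cmp $t1, 10  (cmp 4,10)
blt start: taken
lw $t7, 0($t6) → $t7=M[108]=21
or $t7, $t7, 20 → $t7=21|20=21
add $t6, $t6, 4 → $t6=108+4=112
add $t1, $t1, 2 → $t1=4+2=6
cmp $t1, 10  (cmp 6,10)
blt start: taken
lw $t7, 0($t6) → $t7=M[112]=-2
or $t7, $t7, 20 → $t7=(-2)|20=-2
add $t6, $t6, 4 → $t6=112+4=116
add $t1, $t1, 2 → $t1=6+2=8
cmp $t1, 10  (cmp 8,10)
blt start: taken
lw $t7, 0($t6) → $t7=M[116]=-7
or $t7, $t7, 20 → $t7=(-7)|20=-3
add $t6, $t6, 4 → $t6=116+4=120
add $t1, $t1, 2 → $t1=8+2=10
cmp $t1, 10  (cmp 10,10)
blt start: not taken
sw $t7, (104) → M[104]=-3
halt.
Total executed instructions: 35.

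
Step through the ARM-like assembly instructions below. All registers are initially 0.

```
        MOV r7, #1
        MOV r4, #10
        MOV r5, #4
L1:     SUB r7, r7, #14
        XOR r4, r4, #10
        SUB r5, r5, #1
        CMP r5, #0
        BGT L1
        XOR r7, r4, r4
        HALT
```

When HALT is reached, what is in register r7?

0

r7=1
r4=10
r5=4
r7=1-14=-13
r4=10^10=0
r5=4-1=3
CMP r5, #0  (cmp 3,0)
BGT L1: taken
r7=(-13)-14=-27
r4=0^10=10
r5=3-1=2
CMP r5, #0  (cmp 2,0)
BGT L1: taken
r7=(-27)-14=-41
r4=10^10=0
r5=2-1=1
CMP r5, #0  (cmp 1,0)
BGT L1: taken
r7=(-41)-14=-55
r4=0^10=10
r5=1-1=0
CMP r5, #0  (cmp 0,0)
BGT L1: not taken
r7=10^10=0
halt.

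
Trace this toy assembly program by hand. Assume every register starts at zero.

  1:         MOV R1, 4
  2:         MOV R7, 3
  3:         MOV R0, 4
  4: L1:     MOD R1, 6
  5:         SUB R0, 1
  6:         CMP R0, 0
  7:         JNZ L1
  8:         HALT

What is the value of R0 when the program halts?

0

R1=4
R7=3
R0=4
R1=4%6=4
R0=4-1=3
CMP R0, 0  (cmp 3,0)
JNZ L1: taken
R1=4%6=4
R0=3-1=2
CMP R0, 0  (cmp 2,0)
JNZ L1: taken
R1=4%6=4
R0=2-1=1
CMP R0, 0  (cmp 1,0)
JNZ L1: taken
R1=4%6=4
R0=1-1=0
CMP R0, 0  (cmp 0,0)
JNZ L1: not taken
halt.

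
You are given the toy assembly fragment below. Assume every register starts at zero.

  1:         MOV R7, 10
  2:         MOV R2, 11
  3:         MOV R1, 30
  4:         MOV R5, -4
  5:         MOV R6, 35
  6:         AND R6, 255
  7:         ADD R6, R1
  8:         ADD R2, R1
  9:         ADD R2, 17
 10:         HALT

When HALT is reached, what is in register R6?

65

after MOV R7, 10: R7=10
after MOV R2, 11: R2=11
after MOV R1, 30: R1=30
after MOV R5, -4: R5=-4
after MOV R6, 35: R6=35
after AND R6, 255: R6=35&255=35
after ADD R6, R1: R6=35+30=65
after ADD R2, R1: R2=11+30=41
after ADD R2, 17: R2=41+17=58
halt.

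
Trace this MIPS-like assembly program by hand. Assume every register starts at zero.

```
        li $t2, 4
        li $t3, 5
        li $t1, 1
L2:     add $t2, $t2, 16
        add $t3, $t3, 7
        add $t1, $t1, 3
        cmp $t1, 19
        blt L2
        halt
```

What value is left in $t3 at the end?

47

li $t2, 4 → $t2=4
li $t3, 5 → $t3=5
li $t1, 1 → $t1=1
add $t2, $t2, 16 → $t2=4+16=20
add $t3, $t3, 7 → $t3=5+7=12
add $t1, $t1, 3 → $t1=1+3=4
cmp $t1, 19  (cmp 4,19)
blt L2: taken
add $t2, $t2, 16 → $t2=20+16=36
add $t3, $t3, 7 → $t3=12+7=19
add $t1, $t1, 3 → $t1=4+3=7
cmp $t1, 19  (cmp 7,19)
blt L2: taken
add $t2, $t2, 16 → $t2=36+16=52
add $t3, $t3, 7 → $t3=19+7=26
add $t1, $t1, 3 → $t1=7+3=10
cmp $t1, 19  (cmp 10,19)
blt L2: taken
add $t2, $t2, 16 → $t2=52+16=68
add $t3, $t3, 7 → $t3=26+7=33
add $t1, $t1, 3 → $t1=10+3=13
cmp $t1, 19  (cmp 13,19)
blt L2: taken
add $t2, $t2, 16 → $t2=68+16=84
add $t3, $t3, 7 → $t3=33+7=40
add $t1, $t1, 3 → $t1=13+3=16
cmp $t1, 19  (cmp 16,19)
blt L2: taken
add $t2, $t2, 16 → $t2=84+16=100
add $t3, $t3, 7 → $t3=40+7=47
add $t1, $t1, 3 → $t1=16+3=19
cmp $t1, 19  (cmp 19,19)
blt L2: not taken
halt.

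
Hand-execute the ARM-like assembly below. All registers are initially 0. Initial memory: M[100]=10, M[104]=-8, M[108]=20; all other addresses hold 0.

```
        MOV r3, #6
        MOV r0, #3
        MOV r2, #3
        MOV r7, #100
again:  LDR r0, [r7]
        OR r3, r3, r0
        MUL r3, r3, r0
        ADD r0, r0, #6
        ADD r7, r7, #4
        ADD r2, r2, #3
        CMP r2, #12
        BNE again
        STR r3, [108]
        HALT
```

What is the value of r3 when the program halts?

r3=6
r0=3
r2=3
r7=100
r0=M[100]=10
r3=6|10=14
r3=14*10=140
r0=10+6=16
r7=100+4=104
r2=3+3=6
CMP r2, #12  (cmp 6,12)
BNE again: taken
r0=M[104]=-8
r3=140|(-8)=-4
r3=(-4)*(-8)=32
r0=(-8)+6=-2
r7=104+4=108
r2=6+3=9
CMP r2, #12  (cmp 9,12)
BNE again: taken
r0=M[108]=20
r3=32|20=52
r3=52*20=1040
r0=20+6=26
r7=108+4=112
r2=9+3=12
CMP r2, #12  (cmp 12,12)
BNE again: not taken
STR r3, [108] → M[108]=1040
halt.

1040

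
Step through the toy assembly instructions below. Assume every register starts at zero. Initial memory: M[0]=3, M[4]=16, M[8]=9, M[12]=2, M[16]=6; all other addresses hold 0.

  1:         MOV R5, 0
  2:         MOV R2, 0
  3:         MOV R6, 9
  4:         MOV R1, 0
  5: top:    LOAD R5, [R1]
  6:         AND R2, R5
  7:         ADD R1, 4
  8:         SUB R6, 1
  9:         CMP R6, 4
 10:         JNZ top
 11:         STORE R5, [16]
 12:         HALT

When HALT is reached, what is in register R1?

20

R5=0
R2=0
R6=9
R1=0
R5=M[0]=3
R2=0&3=0
R1=0+4=4
R6=9-1=8
CMP R6, 4  (cmp 8,4)
JNZ top: taken
R5=M[4]=16
R2=0&16=0
R1=4+4=8
R6=8-1=7
CMP R6, 4  (cmp 7,4)
JNZ top: taken
R5=M[8]=9
R2=0&9=0
R1=8+4=12
R6=7-1=6
CMP R6, 4  (cmp 6,4)
JNZ top: taken
R5=M[12]=2
R2=0&2=0
R1=12+4=16
R6=6-1=5
CMP R6, 4  (cmp 5,4)
JNZ top: taken
R5=M[16]=6
R2=0&6=0
R1=16+4=20
R6=5-1=4
CMP R6, 4  (cmp 4,4)
JNZ top: not taken
STORE R5, [16] → M[16]=6
halt.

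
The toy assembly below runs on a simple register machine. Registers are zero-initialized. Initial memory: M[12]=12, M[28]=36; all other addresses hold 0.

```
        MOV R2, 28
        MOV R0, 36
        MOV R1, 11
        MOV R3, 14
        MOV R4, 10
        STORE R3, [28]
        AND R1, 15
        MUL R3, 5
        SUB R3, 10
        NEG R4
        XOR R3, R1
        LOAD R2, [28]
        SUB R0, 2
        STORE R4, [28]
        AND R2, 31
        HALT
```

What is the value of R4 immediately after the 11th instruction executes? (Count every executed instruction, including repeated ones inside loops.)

-10

MOV R2, 28 → R2=28
MOV R0, 36 → R0=36
MOV R1, 11 → R1=11
MOV R3, 14 → R3=14
MOV R4, 10 → R4=10
STORE R3, [28] → M[28]=14
AND R1, 15 → R1=11&15=11
MUL R3, 5 → R3=14*5=70
SUB R3, 10 → R3=70-10=60
NEG R4 → R4=-(10)=-10
XOR R3, R1 → R3=60^11=55
After step 11: R4 = -10.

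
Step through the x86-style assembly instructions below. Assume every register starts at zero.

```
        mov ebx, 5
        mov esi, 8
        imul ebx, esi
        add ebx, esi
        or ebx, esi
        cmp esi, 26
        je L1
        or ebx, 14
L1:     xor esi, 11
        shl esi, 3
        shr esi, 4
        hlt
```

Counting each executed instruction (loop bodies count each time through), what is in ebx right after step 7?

56

after mov ebx, 5: ebx=5
after mov esi, 8: esi=8
after imul ebx, esi: ebx=5*8=40
after add ebx, esi: ebx=40+8=48
after or ebx, esi: ebx=48|8=56
cmp esi, 26  (cmp 8,26)
je L1: not taken
After step 7: ebx = 56.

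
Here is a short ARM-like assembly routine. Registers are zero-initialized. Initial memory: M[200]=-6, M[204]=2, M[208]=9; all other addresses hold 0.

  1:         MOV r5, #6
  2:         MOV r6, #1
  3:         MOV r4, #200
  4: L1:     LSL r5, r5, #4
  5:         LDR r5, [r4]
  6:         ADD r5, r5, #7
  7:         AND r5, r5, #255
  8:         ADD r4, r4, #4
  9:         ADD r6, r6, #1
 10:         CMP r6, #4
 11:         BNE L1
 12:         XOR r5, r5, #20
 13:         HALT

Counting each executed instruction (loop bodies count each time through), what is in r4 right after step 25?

MOV r5, #6 → r5=6
MOV r6, #1 → r6=1
MOV r4, #200 → r4=200
LSL r5, r5, #4 → r5=6<<4=96
LDR r5, [r4] → r5=M[200]=-6
ADD r5, r5, #7 → r5=(-6)+7=1
AND r5, r5, #255 → r5=1&255=1
ADD r4, r4, #4 → r4=200+4=204
ADD r6, r6, #1 → r6=1+1=2
CMP r6, #4  (cmp 2,4)
BNE L1: taken
LSL r5, r5, #4 → r5=1<<4=16
LDR r5, [r4] → r5=M[204]=2
ADD r5, r5, #7 → r5=2+7=9
AND r5, r5, #255 → r5=9&255=9
ADD r4, r4, #4 → r4=204+4=208
ADD r6, r6, #1 → r6=2+1=3
CMP r6, #4  (cmp 3,4)
BNE L1: taken
LSL r5, r5, #4 → r5=9<<4=144
LDR r5, [r4] → r5=M[208]=9
ADD r5, r5, #7 → r5=9+7=16
AND r5, r5, #255 → r5=16&255=16
ADD r4, r4, #4 → r4=208+4=212
ADD r6, r6, #1 → r6=3+1=4
After step 25: r4 = 212.

212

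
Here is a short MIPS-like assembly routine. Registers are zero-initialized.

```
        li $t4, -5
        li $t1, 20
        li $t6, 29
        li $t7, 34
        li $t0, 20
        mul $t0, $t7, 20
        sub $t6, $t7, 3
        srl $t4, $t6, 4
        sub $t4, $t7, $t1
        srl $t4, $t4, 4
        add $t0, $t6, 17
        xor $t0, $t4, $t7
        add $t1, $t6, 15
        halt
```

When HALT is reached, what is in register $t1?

46

$t4=-5
$t1=20
$t6=29
$t7=34
$t0=20
$t0=34*20=680
$t6=34-3=31
$t4=31>>4=1
$t4=34-20=14
$t4=14>>4=0
$t0=31+17=48
$t0=0^34=34
$t1=31+15=46
halt.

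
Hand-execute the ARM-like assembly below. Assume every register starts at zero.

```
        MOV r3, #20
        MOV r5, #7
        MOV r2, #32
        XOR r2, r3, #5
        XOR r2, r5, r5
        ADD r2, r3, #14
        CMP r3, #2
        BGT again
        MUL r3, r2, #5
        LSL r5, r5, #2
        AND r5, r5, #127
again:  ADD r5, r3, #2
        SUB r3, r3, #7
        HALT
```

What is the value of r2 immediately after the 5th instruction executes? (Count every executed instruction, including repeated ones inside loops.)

r3=20
r5=7
r2=32
r2=20^5=17
r2=7^7=0
After step 5: r2 = 0.

0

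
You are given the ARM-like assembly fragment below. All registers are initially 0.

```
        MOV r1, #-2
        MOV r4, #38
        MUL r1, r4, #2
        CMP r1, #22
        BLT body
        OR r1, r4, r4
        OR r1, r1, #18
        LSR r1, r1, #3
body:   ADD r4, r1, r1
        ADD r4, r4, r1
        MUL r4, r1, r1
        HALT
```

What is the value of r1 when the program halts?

after MOV r1, #-2: r1=-2
after MOV r4, #38: r4=38
after MUL r1, r4, #2: r1=38*2=76
CMP r1, #22  (cmp 76,22)
BLT body: not taken
after OR r1, r4, r4: r1=38|38=38
after OR r1, r1, #18: r1=38|18=54
after LSR r1, r1, #3: r1=54>>3=6
after ADD r4, r1, r1: r4=6+6=12
after ADD r4, r4, r1: r4=12+6=18
after MUL r4, r1, r1: r4=6*6=36
halt.

6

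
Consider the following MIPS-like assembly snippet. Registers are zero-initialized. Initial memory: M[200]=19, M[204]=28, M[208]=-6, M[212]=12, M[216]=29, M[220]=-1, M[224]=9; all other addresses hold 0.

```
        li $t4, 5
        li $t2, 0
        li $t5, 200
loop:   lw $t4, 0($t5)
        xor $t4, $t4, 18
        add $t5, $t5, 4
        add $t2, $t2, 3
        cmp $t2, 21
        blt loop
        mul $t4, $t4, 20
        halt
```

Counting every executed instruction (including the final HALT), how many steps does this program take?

47

after li $t4, 5: $t4=5
after li $t2, 0: $t2=0
after li $t5, 200: $t5=200
after lw $t4, 0($t5): $t4=M[200]=19
after xor $t4, $t4, 18: $t4=19^18=1
after add $t5, $t5, 4: $t5=200+4=204
after add $t2, $t2, 3: $t2=0+3=3
cmp $t2, 21  (cmp 3,21)
blt loop: taken
after lw $t4, 0($t5): $t4=M[204]=28
after xor $t4, $t4, 18: $t4=28^18=14
after add $t5, $t5, 4: $t5=204+4=208
after add $t2, $t2, 3: $t2=3+3=6
cmp $t2, 21  (cmp 6,21)
blt loop: taken
after lw $t4, 0($t5): $t4=M[208]=-6
after xor $t4, $t4, 18: $t4=(-6)^18=-24
after add $t5, $t5, 4: $t5=208+4=212
after add $t2, $t2, 3: $t2=6+3=9
cmp $t2, 21  (cmp 9,21)
blt loop: taken
after lw $t4, 0($t5): $t4=M[212]=12
after xor $t4, $t4, 18: $t4=12^18=30
after add $t5, $t5, 4: $t5=212+4=216
after add $t2, $t2, 3: $t2=9+3=12
cmp $t2, 21  (cmp 12,21)
blt loop: taken
after lw $t4, 0($t5): $t4=M[216]=29
after xor $t4, $t4, 18: $t4=29^18=15
after add $t5, $t5, 4: $t5=216+4=220
after add $t2, $t2, 3: $t2=12+3=15
cmp $t2, 21  (cmp 15,21)
blt loop: taken
after lw $t4, 0($t5): $t4=M[220]=-1
after xor $t4, $t4, 18: $t4=(-1)^18=-19
after add $t5, $t5, 4: $t5=220+4=224
after add $t2, $t2, 3: $t2=15+3=18
cmp $t2, 21  (cmp 18,21)
blt loop: taken
after lw $t4, 0($t5): $t4=M[224]=9
after xor $t4, $t4, 18: $t4=9^18=27
after add $t5, $t5, 4: $t5=224+4=228
after add $t2, $t2, 3: $t2=18+3=21
cmp $t2, 21  (cmp 21,21)
blt loop: not taken
after mul $t4, $t4, 20: $t4=27*20=540
halt.
Total executed instructions: 47.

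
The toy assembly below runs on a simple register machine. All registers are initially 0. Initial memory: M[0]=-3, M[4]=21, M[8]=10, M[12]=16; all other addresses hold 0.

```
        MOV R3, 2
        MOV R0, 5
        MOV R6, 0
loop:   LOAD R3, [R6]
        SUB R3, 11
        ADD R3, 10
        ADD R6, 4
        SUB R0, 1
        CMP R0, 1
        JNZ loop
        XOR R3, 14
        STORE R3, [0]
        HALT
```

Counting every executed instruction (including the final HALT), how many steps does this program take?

34

R3=2
R0=5
R6=0
R3=M[0]=-3
R3=(-3)-11=-14
R3=(-14)+10=-4
R6=0+4=4
R0=5-1=4
CMP R0, 1  (cmp 4,1)
JNZ loop: taken
R3=M[4]=21
R3=21-11=10
R3=10+10=20
R6=4+4=8
R0=4-1=3
CMP R0, 1  (cmp 3,1)
JNZ loop: taken
R3=M[8]=10
R3=10-11=-1
R3=(-1)+10=9
R6=8+4=12
R0=3-1=2
CMP R0, 1  (cmp 2,1)
JNZ loop: taken
R3=M[12]=16
R3=16-11=5
R3=5+10=15
R6=12+4=16
R0=2-1=1
CMP R0, 1  (cmp 1,1)
JNZ loop: not taken
R3=15^14=1
STORE R3, [0] → M[0]=1
halt.
Total executed instructions: 34.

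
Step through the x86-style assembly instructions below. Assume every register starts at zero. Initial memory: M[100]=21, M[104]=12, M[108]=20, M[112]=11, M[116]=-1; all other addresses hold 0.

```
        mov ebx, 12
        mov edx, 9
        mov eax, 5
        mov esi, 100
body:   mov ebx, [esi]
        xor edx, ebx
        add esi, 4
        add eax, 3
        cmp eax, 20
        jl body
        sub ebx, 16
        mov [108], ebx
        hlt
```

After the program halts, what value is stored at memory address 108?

-17

after mov ebx, 12: ebx=12
after mov edx, 9: edx=9
after mov eax, 5: eax=5
after mov esi, 100: esi=100
after mov ebx, [esi]: ebx=M[100]=21
after xor edx, ebx: edx=9^21=28
after add esi, 4: esi=100+4=104
after add eax, 3: eax=5+3=8
cmp eax, 20  (cmp 8,20)
jl body: taken
after mov ebx, [esi]: ebx=M[104]=12
after xor edx, ebx: edx=28^12=16
after add esi, 4: esi=104+4=108
after add eax, 3: eax=8+3=11
cmp eax, 20  (cmp 11,20)
jl body: taken
after mov ebx, [esi]: ebx=M[108]=20
after xor edx, ebx: edx=16^20=4
after add esi, 4: esi=108+4=112
after add eax, 3: eax=11+3=14
cmp eax, 20  (cmp 14,20)
jl body: taken
after mov ebx, [esi]: ebx=M[112]=11
after xor edx, ebx: edx=4^11=15
after add esi, 4: esi=112+4=116
after add eax, 3: eax=14+3=17
cmp eax, 20  (cmp 17,20)
jl body: taken
after mov ebx, [esi]: ebx=M[116]=-1
after xor edx, ebx: edx=15^(-1)=-16
after add esi, 4: esi=116+4=120
after add eax, 3: eax=17+3=20
cmp eax, 20  (cmp 20,20)
jl body: not taken
after sub ebx, 16: ebx=(-1)-16=-17
mov [108], ebx → M[108]=-17
halt.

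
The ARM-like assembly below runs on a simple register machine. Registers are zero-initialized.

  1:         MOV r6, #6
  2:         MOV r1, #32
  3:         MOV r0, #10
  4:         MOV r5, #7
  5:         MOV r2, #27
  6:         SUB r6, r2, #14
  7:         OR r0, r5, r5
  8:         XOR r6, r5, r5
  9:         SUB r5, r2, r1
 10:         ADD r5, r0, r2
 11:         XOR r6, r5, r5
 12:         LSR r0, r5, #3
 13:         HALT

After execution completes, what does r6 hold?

r6=6
r1=32
r0=10
r5=7
r2=27
r6=27-14=13
r0=7|7=7
r6=7^7=0
r5=27-32=-5
r5=7+27=34
r6=34^34=0
r0=34>>3=4
halt.

0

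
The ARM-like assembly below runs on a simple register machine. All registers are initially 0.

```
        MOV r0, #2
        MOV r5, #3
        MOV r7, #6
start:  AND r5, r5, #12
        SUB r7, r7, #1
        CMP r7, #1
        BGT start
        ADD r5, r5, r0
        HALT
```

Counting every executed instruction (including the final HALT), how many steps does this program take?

r0=2
r5=3
r7=6
r5=3&12=0
r7=6-1=5
CMP r7, #1  (cmp 5,1)
BGT start: taken
r5=0&12=0
r7=5-1=4
CMP r7, #1  (cmp 4,1)
BGT start: taken
r5=0&12=0
r7=4-1=3
CMP r7, #1  (cmp 3,1)
BGT start: taken
r5=0&12=0
r7=3-1=2
CMP r7, #1  (cmp 2,1)
BGT start: taken
r5=0&12=0
r7=2-1=1
CMP r7, #1  (cmp 1,1)
BGT start: not taken
r5=0+2=2
halt.
Total executed instructions: 25.

25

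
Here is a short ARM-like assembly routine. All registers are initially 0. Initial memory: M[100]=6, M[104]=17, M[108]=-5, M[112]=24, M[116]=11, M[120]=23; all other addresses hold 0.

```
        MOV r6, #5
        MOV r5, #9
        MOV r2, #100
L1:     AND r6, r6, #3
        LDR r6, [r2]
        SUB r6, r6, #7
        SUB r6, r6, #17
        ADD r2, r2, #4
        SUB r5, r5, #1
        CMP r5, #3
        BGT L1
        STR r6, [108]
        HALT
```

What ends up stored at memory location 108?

after MOV r6, #5: r6=5
after MOV r5, #9: r5=9
after MOV r2, #100: r2=100
after AND r6, r6, #3: r6=5&3=1
after LDR r6, [r2]: r6=M[100]=6
after SUB r6, r6, #7: r6=6-7=-1
after SUB r6, r6, #17: r6=(-1)-17=-18
after ADD r2, r2, #4: r2=100+4=104
after SUB r5, r5, #1: r5=9-1=8
CMP r5, #3  (cmp 8,3)
BGT L1: taken
after AND r6, r6, #3: r6=(-18)&3=2
after LDR r6, [r2]: r6=M[104]=17
after SUB r6, r6, #7: r6=17-7=10
after SUB r6, r6, #17: r6=10-17=-7
after ADD r2, r2, #4: r2=104+4=108
after SUB r5, r5, #1: r5=8-1=7
CMP r5, #3  (cmp 7,3)
BGT L1: taken
after AND r6, r6, #3: r6=(-7)&3=1
after LDR r6, [r2]: r6=M[108]=-5
after SUB r6, r6, #7: r6=(-5)-7=-12
after SUB r6, r6, #17: r6=(-12)-17=-29
after ADD r2, r2, #4: r2=108+4=112
after SUB r5, r5, #1: r5=7-1=6
CMP r5, #3  (cmp 6,3)
BGT L1: taken
after AND r6, r6, #3: r6=(-29)&3=3
after LDR r6, [r2]: r6=M[112]=24
after SUB r6, r6, #7: r6=24-7=17
after SUB r6, r6, #17: r6=17-17=0
after ADD r2, r2, #4: r2=112+4=116
after SUB r5, r5, #1: r5=6-1=5
CMP r5, #3  (cmp 5,3)
BGT L1: taken
after AND r6, r6, #3: r6=0&3=0
after LDR r6, [r2]: r6=M[116]=11
after SUB r6, r6, #7: r6=11-7=4
after SUB r6, r6, #17: r6=4-17=-13
after ADD r2, r2, #4: r2=116+4=120
after SUB r5, r5, #1: r5=5-1=4
CMP r5, #3  (cmp 4,3)
BGT L1: taken
after AND r6, r6, #3: r6=(-13)&3=3
after LDR r6, [r2]: r6=M[120]=23
after SUB r6, r6, #7: r6=23-7=16
after SUB r6, r6, #17: r6=16-17=-1
after ADD r2, r2, #4: r2=120+4=124
after SUB r5, r5, #1: r5=4-1=3
CMP r5, #3  (cmp 3,3)
BGT L1: not taken
STR r6, [108] → M[108]=-1
halt.

-1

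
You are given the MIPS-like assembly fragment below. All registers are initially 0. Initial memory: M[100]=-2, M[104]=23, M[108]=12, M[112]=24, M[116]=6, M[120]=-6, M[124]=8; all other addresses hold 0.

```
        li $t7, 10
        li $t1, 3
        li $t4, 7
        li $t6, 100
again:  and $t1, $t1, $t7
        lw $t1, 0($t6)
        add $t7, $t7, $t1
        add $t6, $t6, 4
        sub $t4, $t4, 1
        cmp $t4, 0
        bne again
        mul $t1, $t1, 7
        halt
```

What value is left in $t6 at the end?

li $t7, 10 → $t7=10
li $t1, 3 → $t1=3
li $t4, 7 → $t4=7
li $t6, 100 → $t6=100
and $t1, $t1, $t7 → $t1=3&10=2
lw $t1, 0($t6) → $t1=M[100]=-2
add $t7, $t7, $t1 → $t7=10+(-2)=8
add $t6, $t6, 4 → $t6=100+4=104
sub $t4, $t4, 1 → $t4=7-1=6
cmp $t4, 0  (cmp 6,0)
bne again: taken
and $t1, $t1, $t7 → $t1=(-2)&8=8
lw $t1, 0($t6) → $t1=M[104]=23
add $t7, $t7, $t1 → $t7=8+23=31
add $t6, $t6, 4 → $t6=104+4=108
sub $t4, $t4, 1 → $t4=6-1=5
cmp $t4, 0  (cmp 5,0)
bne again: taken
and $t1, $t1, $t7 → $t1=23&31=23
lw $t1, 0($t6) → $t1=M[108]=12
add $t7, $t7, $t1 → $t7=31+12=43
add $t6, $t6, 4 → $t6=108+4=112
sub $t4, $t4, 1 → $t4=5-1=4
cmp $t4, 0  (cmp 4,0)
bne again: taken
and $t1, $t1, $t7 → $t1=12&43=8
lw $t1, 0($t6) → $t1=M[112]=24
add $t7, $t7, $t1 → $t7=43+24=67
add $t6, $t6, 4 → $t6=112+4=116
sub $t4, $t4, 1 → $t4=4-1=3
cmp $t4, 0  (cmp 3,0)
bne again: taken
and $t1, $t1, $t7 → $t1=24&67=0
lw $t1, 0($t6) → $t1=M[116]=6
add $t7, $t7, $t1 → $t7=67+6=73
add $t6, $t6, 4 → $t6=116+4=120
sub $t4, $t4, 1 → $t4=3-1=2
cmp $t4, 0  (cmp 2,0)
bne again: taken
and $t1, $t1, $t7 → $t1=6&73=0
lw $t1, 0($t6) → $t1=M[120]=-6
add $t7, $t7, $t1 → $t7=73+(-6)=67
add $t6, $t6, 4 → $t6=120+4=124
sub $t4, $t4, 1 → $t4=2-1=1
cmp $t4, 0  (cmp 1,0)
bne again: taken
and $t1, $t1, $t7 → $t1=(-6)&67=66
lw $t1, 0($t6) → $t1=M[124]=8
add $t7, $t7, $t1 → $t7=67+8=75
add $t6, $t6, 4 → $t6=124+4=128
sub $t4, $t4, 1 → $t4=1-1=0
cmp $t4, 0  (cmp 0,0)
bne again: not taken
mul $t1, $t1, 7 → $t1=8*7=56
halt.

128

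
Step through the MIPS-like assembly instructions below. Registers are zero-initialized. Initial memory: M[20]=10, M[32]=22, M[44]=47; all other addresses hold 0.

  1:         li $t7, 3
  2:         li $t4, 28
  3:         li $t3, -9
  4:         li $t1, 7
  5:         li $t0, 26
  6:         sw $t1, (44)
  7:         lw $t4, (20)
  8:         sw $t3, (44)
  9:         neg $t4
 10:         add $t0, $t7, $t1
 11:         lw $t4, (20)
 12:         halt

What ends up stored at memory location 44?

-9

after li $t7, 3: $t7=3
after li $t4, 28: $t4=28
after li $t3, -9: $t3=-9
after li $t1, 7: $t1=7
after li $t0, 26: $t0=26
sw $t1, (44) → M[44]=7
after lw $t4, (20): $t4=M[20]=10
sw $t3, (44) → M[44]=-9
after neg $t4: $t4=-(10)=-10
after add $t0, $t7, $t1: $t0=3+7=10
after lw $t4, (20): $t4=M[20]=10
halt.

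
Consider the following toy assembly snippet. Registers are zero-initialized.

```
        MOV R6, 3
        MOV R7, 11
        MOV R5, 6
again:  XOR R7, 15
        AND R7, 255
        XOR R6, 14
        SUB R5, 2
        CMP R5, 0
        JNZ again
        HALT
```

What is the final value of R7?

after MOV R6, 3: R6=3
after MOV R7, 11: R7=11
after MOV R5, 6: R5=6
after XOR R7, 15: R7=11^15=4
after AND R7, 255: R7=4&255=4
after XOR R6, 14: R6=3^14=13
after SUB R5, 2: R5=6-2=4
CMP R5, 0  (cmp 4,0)
JNZ again: taken
after XOR R7, 15: R7=4^15=11
after AND R7, 255: R7=11&255=11
after XOR R6, 14: R6=13^14=3
after SUB R5, 2: R5=4-2=2
CMP R5, 0  (cmp 2,0)
JNZ again: taken
after XOR R7, 15: R7=11^15=4
after AND R7, 255: R7=4&255=4
after XOR R6, 14: R6=3^14=13
after SUB R5, 2: R5=2-2=0
CMP R5, 0  (cmp 0,0)
JNZ again: not taken
halt.

4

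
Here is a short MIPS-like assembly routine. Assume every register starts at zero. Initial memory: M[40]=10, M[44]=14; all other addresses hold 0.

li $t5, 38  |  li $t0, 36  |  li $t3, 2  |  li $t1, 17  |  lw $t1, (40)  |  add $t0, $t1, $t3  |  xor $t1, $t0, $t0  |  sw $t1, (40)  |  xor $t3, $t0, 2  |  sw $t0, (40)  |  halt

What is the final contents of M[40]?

12

after li $t5, 38: $t5=38
after li $t0, 36: $t0=36
after li $t3, 2: $t3=2
after li $t1, 17: $t1=17
after lw $t1, (40): $t1=M[40]=10
after add $t0, $t1, $t3: $t0=10+2=12
after xor $t1, $t0, $t0: $t1=12^12=0
sw $t1, (40) → M[40]=0
after xor $t3, $t0, 2: $t3=12^2=14
sw $t0, (40) → M[40]=12
halt.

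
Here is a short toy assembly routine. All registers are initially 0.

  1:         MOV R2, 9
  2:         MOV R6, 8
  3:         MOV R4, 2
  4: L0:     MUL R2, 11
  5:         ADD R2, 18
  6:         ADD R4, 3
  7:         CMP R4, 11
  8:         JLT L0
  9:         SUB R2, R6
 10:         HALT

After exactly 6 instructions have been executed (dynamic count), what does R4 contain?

after MOV R2, 9: R2=9
after MOV R6, 8: R6=8
after MOV R4, 2: R4=2
after MUL R2, 11: R2=9*11=99
after ADD R2, 18: R2=99+18=117
after ADD R4, 3: R4=2+3=5
After step 6: R4 = 5.

5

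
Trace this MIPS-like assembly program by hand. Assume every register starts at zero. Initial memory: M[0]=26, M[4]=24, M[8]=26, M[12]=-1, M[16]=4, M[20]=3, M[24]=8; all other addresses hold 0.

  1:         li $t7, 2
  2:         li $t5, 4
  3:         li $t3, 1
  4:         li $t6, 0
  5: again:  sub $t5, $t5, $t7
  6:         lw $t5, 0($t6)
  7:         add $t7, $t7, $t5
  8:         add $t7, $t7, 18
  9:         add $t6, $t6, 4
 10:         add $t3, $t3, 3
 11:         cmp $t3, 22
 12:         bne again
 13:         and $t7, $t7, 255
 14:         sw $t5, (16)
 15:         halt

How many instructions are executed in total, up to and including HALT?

after li $t7, 2: $t7=2
after li $t5, 4: $t5=4
after li $t3, 1: $t3=1
after li $t6, 0: $t6=0
after sub $t5, $t5, $t7: $t5=4-2=2
after lw $t5, 0($t6): $t5=M[0]=26
after add $t7, $t7, $t5: $t7=2+26=28
after add $t7, $t7, 18: $t7=28+18=46
after add $t6, $t6, 4: $t6=0+4=4
after add $t3, $t3, 3: $t3=1+3=4
cmp $t3, 22  (cmp 4,22)
bne again: taken
after sub $t5, $t5, $t7: $t5=26-46=-20
after lw $t5, 0($t6): $t5=M[4]=24
after add $t7, $t7, $t5: $t7=46+24=70
after add $t7, $t7, 18: $t7=70+18=88
after add $t6, $t6, 4: $t6=4+4=8
after add $t3, $t3, 3: $t3=4+3=7
cmp $t3, 22  (cmp 7,22)
bne again: taken
after sub $t5, $t5, $t7: $t5=24-88=-64
after lw $t5, 0($t6): $t5=M[8]=26
after add $t7, $t7, $t5: $t7=88+26=114
after add $t7, $t7, 18: $t7=114+18=132
after add $t6, $t6, 4: $t6=8+4=12
after add $t3, $t3, 3: $t3=7+3=10
cmp $t3, 22  (cmp 10,22)
bne again: taken
after sub $t5, $t5, $t7: $t5=26-132=-106
after lw $t5, 0($t6): $t5=M[12]=-1
after add $t7, $t7, $t5: $t7=132+(-1)=131
after add $t7, $t7, 18: $t7=131+18=149
after add $t6, $t6, 4: $t6=12+4=16
after add $t3, $t3, 3: $t3=10+3=13
cmp $t3, 22  (cmp 13,22)
bne again: taken
after sub $t5, $t5, $t7: $t5=(-1)-149=-150
after lw $t5, 0($t6): $t5=M[16]=4
after add $t7, $t7, $t5: $t7=149+4=153
after add $t7, $t7, 18: $t7=153+18=171
after add $t6, $t6, 4: $t6=16+4=20
after add $t3, $t3, 3: $t3=13+3=16
cmp $t3, 22  (cmp 16,22)
bne again: taken
after sub $t5, $t5, $t7: $t5=4-171=-167
after lw $t5, 0($t6): $t5=M[20]=3
after add $t7, $t7, $t5: $t7=171+3=174
after add $t7, $t7, 18: $t7=174+18=192
after add $t6, $t6, 4: $t6=20+4=24
after add $t3, $t3, 3: $t3=16+3=19
cmp $t3, 22  (cmp 19,22)
bne again: taken
after sub $t5, $t5, $t7: $t5=3-192=-189
after lw $t5, 0($t6): $t5=M[24]=8
after add $t7, $t7, $t5: $t7=192+8=200
after add $t7, $t7, 18: $t7=200+18=218
after add $t6, $t6, 4: $t6=24+4=28
after add $t3, $t3, 3: $t3=19+3=22
cmp $t3, 22  (cmp 22,22)
bne again: not taken
after and $t7, $t7, 255: $t7=218&255=218
sw $t5, (16) → M[16]=8
halt.
Total executed instructions: 63.

63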